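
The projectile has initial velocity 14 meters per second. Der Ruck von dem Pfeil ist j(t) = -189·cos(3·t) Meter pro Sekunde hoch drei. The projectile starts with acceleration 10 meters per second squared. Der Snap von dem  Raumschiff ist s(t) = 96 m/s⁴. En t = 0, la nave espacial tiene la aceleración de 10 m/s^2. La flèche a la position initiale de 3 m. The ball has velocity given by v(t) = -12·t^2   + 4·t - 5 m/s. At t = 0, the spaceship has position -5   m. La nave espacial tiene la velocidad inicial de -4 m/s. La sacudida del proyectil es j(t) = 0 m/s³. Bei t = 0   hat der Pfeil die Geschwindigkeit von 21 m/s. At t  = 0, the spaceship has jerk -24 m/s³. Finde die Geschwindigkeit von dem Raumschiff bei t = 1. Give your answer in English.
To solve this, we need to take 3 antiderivatives of our snap equation s(t) = 96. Integrating snap and using the initial condition j(0) = -24, we get j(t) = 96·t - 24. Finding the antiderivative of j(t) and using a(0) = 10: a(t) = 48·t^2 - 24·t + 10. The antiderivative of acceleration, with v(0) = -4, gives velocity: v(t) = 16·t^3 - 12·t^2 + 10·t - 4. Using v(t) = 16·t^3 - 12·t^2 + 10·t - 4 and substituting t = 1, we find v = 10.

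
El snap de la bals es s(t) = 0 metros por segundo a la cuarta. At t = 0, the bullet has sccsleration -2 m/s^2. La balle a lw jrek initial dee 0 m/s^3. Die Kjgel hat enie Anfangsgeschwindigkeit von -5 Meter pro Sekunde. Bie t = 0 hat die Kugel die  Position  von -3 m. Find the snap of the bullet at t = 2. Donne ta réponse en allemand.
Wir haben den Snap s(t) = 0. Durch Einsetzen von t = 2: s(2) = 0.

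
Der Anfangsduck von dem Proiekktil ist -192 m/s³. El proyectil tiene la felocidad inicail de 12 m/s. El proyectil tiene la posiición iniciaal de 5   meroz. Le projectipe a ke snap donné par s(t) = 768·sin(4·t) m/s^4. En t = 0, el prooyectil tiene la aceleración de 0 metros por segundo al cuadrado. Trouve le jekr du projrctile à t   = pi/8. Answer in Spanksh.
Partiendo del snap s(t) = 768·sin(4·t), tomamos 1 integral. Integrando el snap y usando la condición inicial j(0) = -192, obtenemos j(t) = -192·cos(4·t). Tenemos la sacudida j(t) = -192·cos(4·t). Sustituyendo t = pi/8: j(pi/8) = 0.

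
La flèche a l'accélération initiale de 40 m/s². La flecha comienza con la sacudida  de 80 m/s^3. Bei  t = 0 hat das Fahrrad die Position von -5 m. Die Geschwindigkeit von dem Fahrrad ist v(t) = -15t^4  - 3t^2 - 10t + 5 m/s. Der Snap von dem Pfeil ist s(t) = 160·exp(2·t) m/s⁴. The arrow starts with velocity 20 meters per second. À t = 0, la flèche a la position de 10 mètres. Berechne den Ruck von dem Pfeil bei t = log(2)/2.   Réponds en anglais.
To find the answer, we compute 1 integral of s(t) = 160·exp(2·t). Integrating snap and using the initial condition j(0) = 80, we get j(t) = 80·exp(2·t). We have jerk j(t) = 80·exp(2·t). Substituting t = log(2)/2: j(log(2)/2) = 160.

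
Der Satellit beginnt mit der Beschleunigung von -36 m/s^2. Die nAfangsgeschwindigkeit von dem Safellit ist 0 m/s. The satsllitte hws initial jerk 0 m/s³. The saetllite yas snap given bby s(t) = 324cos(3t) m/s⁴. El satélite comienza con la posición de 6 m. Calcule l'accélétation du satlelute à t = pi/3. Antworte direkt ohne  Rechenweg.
La réponse est 36.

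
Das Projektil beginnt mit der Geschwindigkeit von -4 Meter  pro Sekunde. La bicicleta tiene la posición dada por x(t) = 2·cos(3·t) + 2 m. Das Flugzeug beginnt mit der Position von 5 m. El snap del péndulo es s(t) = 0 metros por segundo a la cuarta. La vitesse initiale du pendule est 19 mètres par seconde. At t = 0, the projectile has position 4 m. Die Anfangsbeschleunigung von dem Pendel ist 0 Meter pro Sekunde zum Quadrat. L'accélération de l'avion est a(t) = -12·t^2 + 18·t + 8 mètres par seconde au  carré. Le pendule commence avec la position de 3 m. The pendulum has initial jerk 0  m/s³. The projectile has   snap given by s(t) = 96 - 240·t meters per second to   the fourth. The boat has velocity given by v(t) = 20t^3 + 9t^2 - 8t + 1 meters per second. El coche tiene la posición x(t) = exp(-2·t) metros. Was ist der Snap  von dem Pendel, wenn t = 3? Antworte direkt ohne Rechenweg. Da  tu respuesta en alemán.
s(3) = 0.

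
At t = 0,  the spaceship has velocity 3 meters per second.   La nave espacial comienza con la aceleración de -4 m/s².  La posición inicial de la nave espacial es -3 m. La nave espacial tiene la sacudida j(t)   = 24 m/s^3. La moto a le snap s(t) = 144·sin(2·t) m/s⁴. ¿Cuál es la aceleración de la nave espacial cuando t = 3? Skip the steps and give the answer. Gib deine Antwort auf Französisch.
a(3) = 68.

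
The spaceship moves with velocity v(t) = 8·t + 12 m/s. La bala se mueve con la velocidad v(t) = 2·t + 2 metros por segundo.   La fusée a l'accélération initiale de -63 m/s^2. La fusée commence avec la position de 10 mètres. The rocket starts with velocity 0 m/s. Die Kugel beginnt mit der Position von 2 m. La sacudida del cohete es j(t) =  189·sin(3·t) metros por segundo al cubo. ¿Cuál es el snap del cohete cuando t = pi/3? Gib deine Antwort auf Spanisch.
Partiendo de la sacudida j(t) = 189·sin(3·t), tomamos 1 derivada. Derivando la sacudida, obtenemos el snap: s(t) = 567·cos(3·t). Tenemos el snap s(t) = 567·cos(3·t). Sustituyendo t = pi/3: s(pi/3) = -567.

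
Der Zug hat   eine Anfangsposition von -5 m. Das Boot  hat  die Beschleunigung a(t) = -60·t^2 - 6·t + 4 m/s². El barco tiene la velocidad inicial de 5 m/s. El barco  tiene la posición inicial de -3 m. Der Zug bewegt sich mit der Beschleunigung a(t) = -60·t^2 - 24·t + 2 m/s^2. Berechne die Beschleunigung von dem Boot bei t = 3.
Aus der Gleichung für die Beschleunigung a(t) = -60·t^2 - 6·t + 4, setzen wir t = 3 ein und erhalten a = -554.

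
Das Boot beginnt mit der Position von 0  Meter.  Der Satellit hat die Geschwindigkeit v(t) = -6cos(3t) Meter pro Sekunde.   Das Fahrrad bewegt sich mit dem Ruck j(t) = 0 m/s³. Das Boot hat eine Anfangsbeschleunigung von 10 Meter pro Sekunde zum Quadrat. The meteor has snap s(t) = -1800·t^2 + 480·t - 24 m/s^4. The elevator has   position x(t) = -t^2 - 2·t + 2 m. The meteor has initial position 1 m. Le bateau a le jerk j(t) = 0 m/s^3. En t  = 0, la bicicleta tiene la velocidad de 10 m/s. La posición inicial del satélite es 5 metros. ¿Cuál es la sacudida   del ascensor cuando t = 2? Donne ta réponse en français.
Nous devons dériver notre équation de la position x(t) = -t^2 - 2·t + 2 3 fois. En prenant d/dt de x(t), nous trouvons v(t) = -2·t - 2. En dérivant la vitesse, nous obtenons l'accélération: a(t) = -2. La dérivée de l'accélération donne le jerk: j(t) = 0. En utilisant j(t) = 0 et en substituant t = 2, nous trouvons j = 0.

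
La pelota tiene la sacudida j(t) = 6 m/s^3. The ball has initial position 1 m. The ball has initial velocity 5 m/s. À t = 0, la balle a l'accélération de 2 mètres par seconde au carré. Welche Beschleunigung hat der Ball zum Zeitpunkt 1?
Wir müssen die Stammfunktion unserer Gleichung für den Ruck j(t) = 6 1-mal finden. Mit ∫j(t)dt und Anwendung von a(0) = 2, finden wir a(t) = 6·t + 2. Mit a(t) = 6·t + 2 und Einsetzen von t = 1, finden wir a = 8.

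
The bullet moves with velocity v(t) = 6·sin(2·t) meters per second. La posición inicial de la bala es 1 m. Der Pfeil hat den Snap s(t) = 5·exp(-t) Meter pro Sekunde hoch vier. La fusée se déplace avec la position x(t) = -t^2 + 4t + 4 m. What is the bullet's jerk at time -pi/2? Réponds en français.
En partant de la vitesse v(t) = 6·sin(2·t), nous prenons 2 dérivées. La dérivée de la vitesse donne l'accélération: a(t) = 12·cos(2·t). La dérivée de l'accélération donne le jerk: j(t) = -24·sin(2·t). Nous avons le jerk j(t) = -24·sin(2·t). En substituant t = -pi/2: j(-pi/2) = 0.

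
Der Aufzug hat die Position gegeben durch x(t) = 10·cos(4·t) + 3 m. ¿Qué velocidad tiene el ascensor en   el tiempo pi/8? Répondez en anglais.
To solve this, we need to take 1 derivative of our position equation x(t) = 10·cos(4·t) + 3. Differentiating position, we get velocity: v(t) = -40·sin(4·t). Using v(t) = -40·sin(4·t) and substituting t = pi/8, we find v = -40.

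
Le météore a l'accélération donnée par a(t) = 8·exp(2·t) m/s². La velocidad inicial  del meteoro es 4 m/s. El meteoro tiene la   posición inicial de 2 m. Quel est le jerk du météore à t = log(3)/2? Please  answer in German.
Ausgehend von der Beschleunigung a(t) = 8·exp(2·t), nehmen wir 1 Ableitung. Durch Ableiten von der Beschleunigung erhalten wir den Ruck: j(t) = 16·exp(2·t). Aus der Gleichung für den Ruck j(t) = 16·exp(2·t), setzen wir t = log(3)/2 ein und erhalten j = 48.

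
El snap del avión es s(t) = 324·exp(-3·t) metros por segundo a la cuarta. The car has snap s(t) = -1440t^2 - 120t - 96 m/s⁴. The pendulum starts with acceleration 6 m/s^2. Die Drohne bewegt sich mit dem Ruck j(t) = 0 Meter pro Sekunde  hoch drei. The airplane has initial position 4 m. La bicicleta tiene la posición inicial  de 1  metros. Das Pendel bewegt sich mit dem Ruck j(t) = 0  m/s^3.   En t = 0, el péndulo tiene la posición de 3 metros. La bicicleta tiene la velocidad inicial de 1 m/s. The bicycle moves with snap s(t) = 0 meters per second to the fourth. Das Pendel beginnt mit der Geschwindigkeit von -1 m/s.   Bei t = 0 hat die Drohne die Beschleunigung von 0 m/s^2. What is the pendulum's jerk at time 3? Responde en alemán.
Aus der Gleichung für den Ruck j(t) = 0, setzen wir t = 3 ein und erhalten j = 0.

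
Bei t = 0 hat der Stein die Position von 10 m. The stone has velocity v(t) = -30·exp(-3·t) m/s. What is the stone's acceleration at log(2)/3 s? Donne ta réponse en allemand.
Wir müssen unsere Gleichung für die Geschwindigkeit v(t) = -30·exp(-3·t) 1-mal ableiten. Die Ableitung von der Geschwindigkeit ergibt die Beschleunigung: a(t) = 90·exp(-3·t). Mit a(t) = 90·exp(-3·t) und Einsetzen von t = log(2)/3, finden wir a = 45.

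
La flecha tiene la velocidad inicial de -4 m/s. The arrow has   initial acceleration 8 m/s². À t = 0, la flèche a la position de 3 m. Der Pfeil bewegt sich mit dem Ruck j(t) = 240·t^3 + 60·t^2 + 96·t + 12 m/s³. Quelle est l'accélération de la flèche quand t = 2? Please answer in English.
To solve this, we need to take 1 antiderivative of our jerk equation j(t) = 240·t^3 + 60·t^2 + 96·t + 12. The antiderivative of jerk is acceleration. Using a(0) = 8, we get a(t) = 60·t^4 + 20·t^3 + 48·t^2 + 12·t + 8. We have acceleration a(t) = 60·t^4 + 20·t^3 + 48·t^2 + 12·t + 8. Substituting t = 2: a(2) = 1344.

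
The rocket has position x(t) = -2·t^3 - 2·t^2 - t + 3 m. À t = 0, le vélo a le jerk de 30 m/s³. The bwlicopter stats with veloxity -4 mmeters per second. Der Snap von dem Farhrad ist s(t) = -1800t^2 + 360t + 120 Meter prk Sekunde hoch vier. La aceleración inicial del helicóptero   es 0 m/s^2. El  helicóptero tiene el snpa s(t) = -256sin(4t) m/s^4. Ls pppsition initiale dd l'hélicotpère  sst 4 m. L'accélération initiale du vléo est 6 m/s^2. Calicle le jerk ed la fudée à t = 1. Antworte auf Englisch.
Starting from position x(t) = -2·t^3 - 2·t^2 - t + 3, we take 3 derivatives. Taking d/dt of x(t), we find v(t) = -6·t^2 - 4·t - 1. Taking d/dt of v(t), we find a(t) = -12·t - 4. Taking d/dt of a(t), we find j(t) = -12. We have jerk j(t) = -12. Substituting t = 1: j(1) = -12.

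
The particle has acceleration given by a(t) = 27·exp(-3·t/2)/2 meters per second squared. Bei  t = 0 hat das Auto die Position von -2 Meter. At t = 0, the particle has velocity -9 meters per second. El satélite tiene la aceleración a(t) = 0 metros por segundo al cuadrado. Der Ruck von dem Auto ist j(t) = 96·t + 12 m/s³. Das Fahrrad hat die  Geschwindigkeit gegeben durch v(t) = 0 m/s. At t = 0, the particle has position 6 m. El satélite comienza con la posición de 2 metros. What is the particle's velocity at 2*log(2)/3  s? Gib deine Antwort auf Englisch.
To solve this, we need to take 1 antiderivative of our acceleration equation a(t) = 27·exp(-3·t/2)/2. Taking ∫a(t)dt and applying v(0) = -9, we find v(t) = -9·exp(-3·t/2). Using v(t) = -9·exp(-3·t/2) and substituting t = 2*log(2)/3, we find v = -9/2.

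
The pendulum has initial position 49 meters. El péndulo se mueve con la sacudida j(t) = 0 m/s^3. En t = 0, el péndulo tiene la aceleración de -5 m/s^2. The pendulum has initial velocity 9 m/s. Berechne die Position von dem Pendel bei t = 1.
Wir müssen unsere Gleichung für den Ruck j(t) = 0 3-mal integrieren. Mit ∫j(t)dt und Anwendung von a(0) = -5, finden wir a(t) = -5. Das Integral von der Beschleunigung, mit v(0) = 9, ergibt die Geschwindigkeit: v(t) = 9 - 5·t. Die Stammfunktion von der Geschwindigkeit, mit x(0) = 49, ergibt die Position: x(t) = -5·t^2/2 + 9·t + 49. Aus der Gleichung für die Position x(t) = -5·t^2/2 + 9·t + 49, setzen wir t = 1 ein und erhalten x = 111/2.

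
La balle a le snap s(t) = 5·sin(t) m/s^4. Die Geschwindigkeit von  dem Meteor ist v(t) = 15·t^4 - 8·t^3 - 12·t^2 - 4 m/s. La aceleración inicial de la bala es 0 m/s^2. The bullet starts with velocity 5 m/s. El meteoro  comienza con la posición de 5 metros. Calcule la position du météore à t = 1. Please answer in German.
Wir müssen die Stammfunktion unserer Gleichung für die Geschwindigkeit v(t) = 15·t^4 - 8·t^3 - 12·t^2 - 4 1-mal finden. Mit ∫v(t)dt und Anwendung von x(0) = 5, finden wir x(t) = 3·t^5 - 2·t^4 - 4·t^3 - 4·t + 5. Wir haben die Position x(t) = 3·t^5 - 2·t^4 - 4·t^3 - 4·t + 5. Durch Einsetzen von t = 1: x(1) = -2.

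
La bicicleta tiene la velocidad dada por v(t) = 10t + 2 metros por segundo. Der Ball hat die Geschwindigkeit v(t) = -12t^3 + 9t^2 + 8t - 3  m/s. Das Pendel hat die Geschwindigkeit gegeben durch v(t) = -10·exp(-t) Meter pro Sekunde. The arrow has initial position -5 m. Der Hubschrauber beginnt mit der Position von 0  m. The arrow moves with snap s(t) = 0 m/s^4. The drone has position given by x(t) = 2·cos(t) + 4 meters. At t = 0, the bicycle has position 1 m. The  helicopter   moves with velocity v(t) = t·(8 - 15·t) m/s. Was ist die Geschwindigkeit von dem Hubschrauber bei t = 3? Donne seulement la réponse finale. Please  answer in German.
Die Antwort ist -111.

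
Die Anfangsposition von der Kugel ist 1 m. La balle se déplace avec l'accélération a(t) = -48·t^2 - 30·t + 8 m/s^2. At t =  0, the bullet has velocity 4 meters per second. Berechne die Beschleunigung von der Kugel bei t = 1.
Aus der Gleichung für die Beschleunigung a(t) = -48·t^2 - 30·t + 8, setzen wir t = 1 ein und erhalten a = -70.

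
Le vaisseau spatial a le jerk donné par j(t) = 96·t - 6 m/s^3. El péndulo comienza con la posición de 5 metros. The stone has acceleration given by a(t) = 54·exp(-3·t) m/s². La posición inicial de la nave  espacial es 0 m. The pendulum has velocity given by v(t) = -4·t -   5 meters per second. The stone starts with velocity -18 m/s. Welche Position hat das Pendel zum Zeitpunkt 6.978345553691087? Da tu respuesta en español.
Partiendo de la velocidad v(t) = -4·t - 5, tomamos 1 integral. Tomando ∫v(t)dt y aplicando x(0) = 5, encontramos x(t) = -2·t^2 - 5·t + 5. Tenemos la posición x(t) = -2·t^2 - 5·t + 5. Sustituyendo t = 6.978345553691087: x(6.978345553691087) = -127.286341101896.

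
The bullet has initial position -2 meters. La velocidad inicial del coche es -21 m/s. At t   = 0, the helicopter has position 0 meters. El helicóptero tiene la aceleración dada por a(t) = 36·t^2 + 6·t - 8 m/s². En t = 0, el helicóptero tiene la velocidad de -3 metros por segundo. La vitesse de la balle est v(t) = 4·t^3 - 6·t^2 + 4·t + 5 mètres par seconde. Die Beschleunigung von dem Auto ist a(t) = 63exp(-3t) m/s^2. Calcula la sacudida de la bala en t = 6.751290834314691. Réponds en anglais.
Starting from velocity v(t) = 4·t^3 - 6·t^2 + 4·t + 5, we take 2 derivatives. Taking d/dt of v(t), we find a(t) = 12·t^2 - 12·t + 4. The derivative of acceleration gives jerk: j(t) = 24·t - 12. From the given jerk equation j(t) = 24·t - 12, we substitute t = 6.751290834314691 to get j = 150.030980023553.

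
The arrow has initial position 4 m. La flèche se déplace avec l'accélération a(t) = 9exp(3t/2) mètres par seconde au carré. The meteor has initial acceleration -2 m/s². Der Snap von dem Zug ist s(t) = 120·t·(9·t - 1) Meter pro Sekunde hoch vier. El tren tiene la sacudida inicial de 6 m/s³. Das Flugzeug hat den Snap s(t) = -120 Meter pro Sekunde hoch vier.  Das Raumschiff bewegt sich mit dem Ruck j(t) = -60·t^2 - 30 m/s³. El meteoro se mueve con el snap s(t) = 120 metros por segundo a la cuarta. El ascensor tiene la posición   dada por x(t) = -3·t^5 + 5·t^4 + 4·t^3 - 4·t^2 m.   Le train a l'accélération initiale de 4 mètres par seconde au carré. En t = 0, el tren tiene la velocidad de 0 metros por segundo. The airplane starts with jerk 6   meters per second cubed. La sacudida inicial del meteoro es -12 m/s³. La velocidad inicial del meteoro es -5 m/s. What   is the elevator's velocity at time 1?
We must differentiate our position equation x(t) = -3·t^5 + 5·t^4 + 4·t^3 - 4·t^2 1 time. Differentiating position, we get velocity: v(t) = -15·t^4 + 20·t^3 + 12·t^2 - 8·t. From the given velocity equation v(t) = -15·t^4 + 20·t^3 + 12·t^2 - 8·t, we substitute t = 1 to get v = 9.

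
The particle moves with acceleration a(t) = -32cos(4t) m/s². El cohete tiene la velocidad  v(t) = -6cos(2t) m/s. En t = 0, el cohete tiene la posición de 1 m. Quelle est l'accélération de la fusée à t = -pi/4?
Pour résoudre ceci, nous devons prendre 1 dérivée de notre équation de la vitesse v(t) = -6·cos(2·t). En prenant d/dt de v(t), nous trouvons a(t) = 12·sin(2·t). De l'équation de l'accélération a(t) = 12·sin(2·t), nous substituons t = -pi/4 pour obtenir a = -12.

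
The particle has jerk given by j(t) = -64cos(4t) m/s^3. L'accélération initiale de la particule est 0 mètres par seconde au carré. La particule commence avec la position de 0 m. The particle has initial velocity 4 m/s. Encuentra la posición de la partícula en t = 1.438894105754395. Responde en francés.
Pour résoudre ceci, nous devons prendre 3 primitives de notre équation du jerk j(t) = -64·cos(4·t). En prenant ∫j(t)dt et en appliquant a(0) = 0, nous trouvons a(t) = -16·sin(4·t). En prenant ∫a(t)dt et en appliquant v(0) = 4, nous trouvons v(t) = 4·cos(4·t). En intégrant la vitesse et en utilisant la condition initiale x(0) = 0, nous obtenons x(t) = sin(4·t). En utilisant x(t) = sin(4·t) et en substituant t = 1.438894105754395, nous trouvons x = -0.503468826343011.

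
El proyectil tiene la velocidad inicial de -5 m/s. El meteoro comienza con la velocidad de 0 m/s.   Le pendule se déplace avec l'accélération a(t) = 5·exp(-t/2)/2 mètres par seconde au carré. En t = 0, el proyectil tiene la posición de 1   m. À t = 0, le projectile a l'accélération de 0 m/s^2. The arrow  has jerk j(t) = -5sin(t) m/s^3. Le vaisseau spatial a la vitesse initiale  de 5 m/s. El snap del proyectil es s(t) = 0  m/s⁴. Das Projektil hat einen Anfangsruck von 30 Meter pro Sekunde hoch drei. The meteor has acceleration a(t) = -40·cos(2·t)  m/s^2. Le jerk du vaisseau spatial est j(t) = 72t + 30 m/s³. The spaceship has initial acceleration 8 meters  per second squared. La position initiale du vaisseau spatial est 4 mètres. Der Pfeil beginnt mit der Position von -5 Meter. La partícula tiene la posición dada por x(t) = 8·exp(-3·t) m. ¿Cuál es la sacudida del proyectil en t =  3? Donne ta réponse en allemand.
Wir müssen das Integral unserer Gleichung für den Snap s(t) = 0 1-mal finden. Die Stammfunktion von dem Snap ist der Ruck. Mit j(0) = 30 erhalten wir j(t) = 30. Aus der Gleichung für den Ruck j(t) = 30, setzen wir t = 3 ein und erhalten j = 30.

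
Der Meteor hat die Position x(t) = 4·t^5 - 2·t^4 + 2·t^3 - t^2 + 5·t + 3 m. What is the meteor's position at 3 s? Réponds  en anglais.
From the given position equation x(t) = 4·t^5 - 2·t^4 + 2·t^3 - t^2 + 5·t + 3, we substitute t = 3 to get x = 873.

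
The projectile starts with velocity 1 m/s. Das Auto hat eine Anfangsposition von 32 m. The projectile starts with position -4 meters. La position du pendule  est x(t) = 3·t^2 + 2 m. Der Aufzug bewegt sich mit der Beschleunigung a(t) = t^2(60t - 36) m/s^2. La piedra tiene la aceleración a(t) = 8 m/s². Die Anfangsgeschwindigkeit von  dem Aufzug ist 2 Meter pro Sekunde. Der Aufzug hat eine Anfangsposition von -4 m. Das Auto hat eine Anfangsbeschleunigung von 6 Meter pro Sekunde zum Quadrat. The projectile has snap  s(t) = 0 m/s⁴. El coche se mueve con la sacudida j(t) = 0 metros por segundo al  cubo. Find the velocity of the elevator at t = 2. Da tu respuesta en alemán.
Wir müssen die Stammfunktion unserer Gleichung für die Beschleunigung a(t) = t^2·(60·t - 36) 1-mal finden. Mit ∫a(t)dt und Anwendung von v(0) = 2, finden wir v(t) = 15·t^4 - 12·t^3 + 2. Mit v(t) = 15·t^4 - 12·t^3 + 2 und Einsetzen von t = 2, finden wir v = 146.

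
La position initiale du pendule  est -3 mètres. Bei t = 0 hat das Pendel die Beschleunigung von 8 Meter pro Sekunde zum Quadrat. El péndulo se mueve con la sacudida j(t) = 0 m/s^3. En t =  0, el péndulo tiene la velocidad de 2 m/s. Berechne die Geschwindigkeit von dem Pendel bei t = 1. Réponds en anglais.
To solve this, we need to take 2 integrals of our jerk equation j(t) = 0. Taking ∫j(t)dt and applying a(0) = 8, we find a(t) = 8. Integrating acceleration and using the initial condition v(0) = 2, we get v(t) = 8·t + 2. We have velocity v(t) = 8·t + 2. Substituting t = 1: v(1) = 10.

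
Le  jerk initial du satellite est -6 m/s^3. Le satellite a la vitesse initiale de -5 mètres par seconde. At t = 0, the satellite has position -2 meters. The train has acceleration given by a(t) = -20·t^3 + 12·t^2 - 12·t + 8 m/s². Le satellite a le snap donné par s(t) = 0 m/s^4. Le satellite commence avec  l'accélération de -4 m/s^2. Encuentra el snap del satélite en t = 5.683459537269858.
Usando s(t) = 0 y sustituyendo t = 5.683459537269858, encontramos s = 0.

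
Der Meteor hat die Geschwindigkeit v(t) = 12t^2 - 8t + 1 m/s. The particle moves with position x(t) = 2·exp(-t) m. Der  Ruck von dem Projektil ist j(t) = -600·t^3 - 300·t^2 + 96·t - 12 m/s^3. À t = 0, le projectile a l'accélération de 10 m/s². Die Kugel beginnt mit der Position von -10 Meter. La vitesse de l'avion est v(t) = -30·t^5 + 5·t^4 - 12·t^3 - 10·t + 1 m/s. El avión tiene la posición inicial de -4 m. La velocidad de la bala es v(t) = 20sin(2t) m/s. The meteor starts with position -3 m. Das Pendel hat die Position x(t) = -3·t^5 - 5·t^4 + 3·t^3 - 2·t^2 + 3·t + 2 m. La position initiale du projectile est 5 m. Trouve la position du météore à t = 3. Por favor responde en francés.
Nous devons intégrer notre équation de la vitesse v(t) = 12·t^2 - 8·t + 1 1 fois. En prenant ∫v(t)dt et en appliquant x(0) = -3, nous trouvons x(t) = 4·t^3 - 4·t^2 + t - 3. En utilisant x(t) = 4·t^3 - 4·t^2 + t - 3 et en substituant t = 3, nous trouvons x = 72.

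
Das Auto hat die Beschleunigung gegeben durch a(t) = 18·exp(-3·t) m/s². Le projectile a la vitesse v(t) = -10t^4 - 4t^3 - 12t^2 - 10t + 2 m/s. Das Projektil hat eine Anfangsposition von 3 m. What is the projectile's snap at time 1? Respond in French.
Nous devons dériver notre équation de la vitesse v(t) = -10·t^4 - 4·t^3 - 12·t^2 - 10·t + 2 3 fois. En prenant d/dt de v(t), nous trouvons a(t) = -40·t^3 - 12·t^2 - 24·t - 10. En prenant d/dt de a(t), nous trouvons j(t) = -120·t^2 - 24·t - 24. En prenant d/dt de j(t), nous trouvons s(t) = -240·t - 24. Nous avons le snap s(t) = -240·t - 24. En substituant t = 1: s(1) = -264.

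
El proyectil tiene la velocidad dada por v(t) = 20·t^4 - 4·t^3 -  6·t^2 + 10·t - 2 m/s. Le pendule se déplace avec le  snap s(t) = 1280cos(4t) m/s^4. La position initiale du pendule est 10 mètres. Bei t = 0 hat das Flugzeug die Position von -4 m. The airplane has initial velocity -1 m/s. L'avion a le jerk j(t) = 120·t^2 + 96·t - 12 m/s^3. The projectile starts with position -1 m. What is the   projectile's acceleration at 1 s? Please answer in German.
Ausgehend von der Geschwindigkeit v(t) = 20·t^4 - 4·t^3 - 6·t^2 + 10·t - 2, nehmen wir 1 Ableitung. Durch Ableiten von der Geschwindigkeit erhalten wir die Beschleunigung: a(t) = 80·t^3 - 12·t^2 - 12·t + 10. Wir haben die Beschleunigung a(t) = 80·t^3 - 12·t^2 - 12·t + 10. Durch Einsetzen von t = 1: a(1) = 66.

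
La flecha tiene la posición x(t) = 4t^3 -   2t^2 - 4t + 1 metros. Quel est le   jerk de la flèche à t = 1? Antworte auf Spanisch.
Debemos derivar nuestra ecuación de la posición x(t) = 4·t^3 - 2·t^2 - 4·t + 1 3 veces. La derivada de la posición da la velocidad: v(t) = 12·t^2 - 4·t - 4. Tomando d/dt de v(t), encontramos a(t) = 24·t - 4. Derivando la aceleración, obtenemos la sacudida: j(t) = 24. Tenemos la sacudida j(t) = 24. Sustituyendo t = 1: j(1) = 24.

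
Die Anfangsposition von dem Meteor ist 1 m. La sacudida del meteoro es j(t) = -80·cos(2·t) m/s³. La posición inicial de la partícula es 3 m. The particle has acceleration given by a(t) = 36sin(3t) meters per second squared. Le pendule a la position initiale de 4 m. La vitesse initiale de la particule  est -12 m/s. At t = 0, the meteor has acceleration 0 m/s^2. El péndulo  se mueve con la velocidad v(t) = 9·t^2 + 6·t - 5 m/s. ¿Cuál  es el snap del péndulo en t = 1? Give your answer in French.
En partant de la vitesse v(t) = 9·t^2 + 6·t - 5, nous prenons 3 dérivées. En prenant d/dt de v(t), nous trouvons a(t) = 18·t + 6. En dérivant l'accélération, nous obtenons le jerk: j(t) = 18. En dérivant le jerk, nous obtenons le snap: s(t) = 0. En utilisant s(t) = 0 et en substituant t = 1, nous trouvons s = 0.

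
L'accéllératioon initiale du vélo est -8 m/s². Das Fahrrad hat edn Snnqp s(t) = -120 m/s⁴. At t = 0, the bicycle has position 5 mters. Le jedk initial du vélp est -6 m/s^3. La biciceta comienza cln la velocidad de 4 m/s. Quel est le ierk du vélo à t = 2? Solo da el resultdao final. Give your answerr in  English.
The jerk at t = 2 is j = -246.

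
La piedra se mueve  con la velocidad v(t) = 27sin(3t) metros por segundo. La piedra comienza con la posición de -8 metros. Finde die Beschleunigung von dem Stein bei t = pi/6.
Wir müssen unsere Gleichung für die Geschwindigkeit v(t) = 27·sin(3·t) 1-mal ableiten. Durch Ableiten von der Geschwindigkeit erhalten wir die Beschleunigung: a(t) = 81·cos(3·t). Mit a(t) = 81·cos(3·t) und Einsetzen von t = pi/6, finden wir a = 0.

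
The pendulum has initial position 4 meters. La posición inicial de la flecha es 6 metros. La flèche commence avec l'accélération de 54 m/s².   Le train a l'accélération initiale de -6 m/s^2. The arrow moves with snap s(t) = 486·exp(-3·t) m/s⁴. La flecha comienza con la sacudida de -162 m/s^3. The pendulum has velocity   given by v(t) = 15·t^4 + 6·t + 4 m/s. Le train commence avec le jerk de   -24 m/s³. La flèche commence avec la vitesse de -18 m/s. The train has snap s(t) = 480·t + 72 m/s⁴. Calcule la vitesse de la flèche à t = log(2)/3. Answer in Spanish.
Necesitamos integrar nuestra ecuación del snap s(t) = 486·exp(-3·t) 3 veces. La antiderivada del snap es la sacudida. Usando j(0) = -162, obtenemos j(t) = -162·exp(-3·t). Integrando la sacudida y usando la condición inicial a(0) = 54, obtenemos a(t) = 54·exp(-3·t). Integrando la aceleración y usando la condición inicial v(0) = -18, obtenemos v(t) = -18·exp(-3·t). Tenemos la velocidad v(t) = -18·exp(-3·t). Sustituyendo t = log(2)/3: v(log(2)/3) = -9.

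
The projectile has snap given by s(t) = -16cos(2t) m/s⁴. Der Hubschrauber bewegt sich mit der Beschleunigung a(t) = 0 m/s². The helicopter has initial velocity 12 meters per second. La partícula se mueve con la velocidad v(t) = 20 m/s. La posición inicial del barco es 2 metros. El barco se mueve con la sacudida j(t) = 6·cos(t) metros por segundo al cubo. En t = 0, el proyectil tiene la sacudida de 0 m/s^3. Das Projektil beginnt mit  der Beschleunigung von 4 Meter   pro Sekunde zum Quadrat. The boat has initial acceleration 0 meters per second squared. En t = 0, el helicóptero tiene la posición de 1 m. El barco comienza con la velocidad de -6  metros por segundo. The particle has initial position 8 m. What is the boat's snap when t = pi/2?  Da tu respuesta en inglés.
Starting from jerk j(t) = 6·cos(t), we take 1 derivative. The derivative of jerk gives snap: s(t) = -6·sin(t). From the given snap equation s(t) = -6·sin(t), we substitute t = pi/2 to get s = -6.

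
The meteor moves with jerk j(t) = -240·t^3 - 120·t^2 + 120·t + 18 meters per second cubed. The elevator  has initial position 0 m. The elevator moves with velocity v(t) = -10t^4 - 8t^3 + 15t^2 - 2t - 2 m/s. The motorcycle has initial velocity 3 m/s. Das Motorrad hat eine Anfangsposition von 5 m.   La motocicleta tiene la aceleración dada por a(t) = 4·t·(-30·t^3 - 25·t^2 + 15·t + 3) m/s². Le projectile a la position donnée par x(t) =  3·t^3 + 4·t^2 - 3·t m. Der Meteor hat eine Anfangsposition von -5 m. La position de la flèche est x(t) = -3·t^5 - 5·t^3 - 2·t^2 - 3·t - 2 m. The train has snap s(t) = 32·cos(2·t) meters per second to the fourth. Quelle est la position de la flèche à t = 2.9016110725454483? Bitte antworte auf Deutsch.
Wir haben die Position x(t) = -3·t^5 - 5·t^3 - 2·t^2 - 3·t - 2. Durch Einsetzen von t = 2.9016110725454483: x(2.9016110725454483) = -766.737468225806.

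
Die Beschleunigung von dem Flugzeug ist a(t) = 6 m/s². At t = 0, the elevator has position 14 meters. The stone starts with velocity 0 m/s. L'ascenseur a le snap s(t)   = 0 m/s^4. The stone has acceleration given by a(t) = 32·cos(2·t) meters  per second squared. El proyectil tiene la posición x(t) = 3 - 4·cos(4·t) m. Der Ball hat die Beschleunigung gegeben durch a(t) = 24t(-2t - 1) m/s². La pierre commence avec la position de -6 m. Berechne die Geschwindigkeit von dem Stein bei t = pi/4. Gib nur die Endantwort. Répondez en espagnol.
La respuesta es 16.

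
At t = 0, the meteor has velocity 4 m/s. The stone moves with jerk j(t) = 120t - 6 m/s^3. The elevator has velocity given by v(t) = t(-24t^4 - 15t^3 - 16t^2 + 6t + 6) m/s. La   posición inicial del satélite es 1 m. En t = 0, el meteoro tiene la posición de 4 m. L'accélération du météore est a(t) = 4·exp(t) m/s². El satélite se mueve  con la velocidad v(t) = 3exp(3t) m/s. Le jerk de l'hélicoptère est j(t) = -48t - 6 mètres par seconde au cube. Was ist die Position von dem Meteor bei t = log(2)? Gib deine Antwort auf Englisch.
We must find the integral of our acceleration equation a(t) = 4·exp(t) 2 times. The antiderivative of acceleration, with v(0) = 4, gives velocity: v(t) = 4·exp(t). Finding the antiderivative of v(t) and using x(0) = 4: x(t) = 4·exp(t). Using x(t) = 4·exp(t) and substituting t = log(2), we find x = 8.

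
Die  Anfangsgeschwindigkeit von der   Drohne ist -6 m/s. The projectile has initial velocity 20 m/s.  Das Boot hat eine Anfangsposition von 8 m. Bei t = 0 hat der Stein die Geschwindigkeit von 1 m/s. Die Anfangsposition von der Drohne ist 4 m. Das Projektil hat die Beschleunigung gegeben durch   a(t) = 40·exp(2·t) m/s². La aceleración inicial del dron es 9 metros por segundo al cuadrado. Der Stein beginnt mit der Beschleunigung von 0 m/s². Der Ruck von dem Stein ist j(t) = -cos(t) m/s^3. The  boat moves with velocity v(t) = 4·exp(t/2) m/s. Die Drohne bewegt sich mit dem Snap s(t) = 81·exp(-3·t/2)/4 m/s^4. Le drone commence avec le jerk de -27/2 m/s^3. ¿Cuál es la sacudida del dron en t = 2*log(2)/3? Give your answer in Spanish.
Debemos encontrar la integral de nuestra ecuación del snap s(t) = 81·exp(-3·t/2)/4 1 vez. La antiderivada del snap, con j(0) = -27/2, da la sacudida: j(t) = -27·exp(-3·t/2)/2. Tenemos la sacudida j(t) = -27·exp(-3·t/2)/2. Sustituyendo t = 2*log(2)/3: j(2*log(2)/3) = -27/4.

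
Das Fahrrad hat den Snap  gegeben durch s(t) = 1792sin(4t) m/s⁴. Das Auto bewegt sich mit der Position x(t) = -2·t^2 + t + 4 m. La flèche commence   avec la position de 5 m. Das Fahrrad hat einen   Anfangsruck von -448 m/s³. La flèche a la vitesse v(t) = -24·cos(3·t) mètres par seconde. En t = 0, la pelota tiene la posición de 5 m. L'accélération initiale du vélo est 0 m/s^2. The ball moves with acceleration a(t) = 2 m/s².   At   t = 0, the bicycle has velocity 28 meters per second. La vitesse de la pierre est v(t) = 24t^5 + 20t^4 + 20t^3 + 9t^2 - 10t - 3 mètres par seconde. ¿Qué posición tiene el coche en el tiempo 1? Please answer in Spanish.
Usando x(t) = -2·t^2 + t + 4 y sustituyendo t = 1, encontramos x = 3.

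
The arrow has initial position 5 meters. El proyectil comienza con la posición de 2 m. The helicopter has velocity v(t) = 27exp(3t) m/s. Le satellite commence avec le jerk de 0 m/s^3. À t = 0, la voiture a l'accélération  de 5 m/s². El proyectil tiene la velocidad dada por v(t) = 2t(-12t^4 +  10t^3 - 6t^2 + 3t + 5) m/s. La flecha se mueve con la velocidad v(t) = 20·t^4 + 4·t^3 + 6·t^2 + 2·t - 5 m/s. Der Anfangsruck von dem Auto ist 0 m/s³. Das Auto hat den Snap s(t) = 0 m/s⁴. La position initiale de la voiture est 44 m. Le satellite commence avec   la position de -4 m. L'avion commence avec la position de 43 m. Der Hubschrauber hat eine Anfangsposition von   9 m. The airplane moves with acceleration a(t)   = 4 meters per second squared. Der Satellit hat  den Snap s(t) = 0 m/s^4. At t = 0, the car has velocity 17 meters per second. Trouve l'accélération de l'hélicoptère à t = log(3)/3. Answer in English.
To solve this, we need to take 1 derivative of our velocity equation v(t) = 27·exp(3·t). The derivative of velocity gives acceleration: a(t) = 81·exp(3·t). From the given acceleration equation a(t) = 81·exp(3·t), we substitute t = log(3)/3 to get a = 243.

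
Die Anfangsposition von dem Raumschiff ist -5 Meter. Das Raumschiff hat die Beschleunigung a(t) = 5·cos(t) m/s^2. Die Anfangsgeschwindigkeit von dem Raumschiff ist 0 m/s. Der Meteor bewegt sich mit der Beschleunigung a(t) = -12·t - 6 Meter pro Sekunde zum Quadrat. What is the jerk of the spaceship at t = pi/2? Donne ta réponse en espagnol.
Partiendo de la aceleración a(t) = 5·cos(t), tomamos 1 derivada. La derivada de la aceleración da la sacudida: j(t) = -5·sin(t). De la ecuación de la sacudida j(t) = -5·sin(t), sustituimos t = pi/2 para obtener j = -5.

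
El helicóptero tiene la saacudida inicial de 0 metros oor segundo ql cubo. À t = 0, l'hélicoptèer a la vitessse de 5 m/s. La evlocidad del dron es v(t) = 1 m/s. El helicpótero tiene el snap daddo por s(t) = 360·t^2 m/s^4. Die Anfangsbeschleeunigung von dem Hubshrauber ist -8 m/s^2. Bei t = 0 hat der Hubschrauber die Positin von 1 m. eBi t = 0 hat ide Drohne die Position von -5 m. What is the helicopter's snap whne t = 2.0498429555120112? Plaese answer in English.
From the given snap equation s(t) = 360·t^2, we substitute t = 2.0498429555120112 to get s = 1512.66821121440.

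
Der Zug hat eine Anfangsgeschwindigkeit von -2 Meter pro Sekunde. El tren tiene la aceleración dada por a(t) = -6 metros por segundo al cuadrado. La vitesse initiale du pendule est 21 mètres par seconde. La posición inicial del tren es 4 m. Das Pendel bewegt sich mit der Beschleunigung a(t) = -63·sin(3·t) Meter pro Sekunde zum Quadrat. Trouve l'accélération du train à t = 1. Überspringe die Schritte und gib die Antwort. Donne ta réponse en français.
a(1) = -6.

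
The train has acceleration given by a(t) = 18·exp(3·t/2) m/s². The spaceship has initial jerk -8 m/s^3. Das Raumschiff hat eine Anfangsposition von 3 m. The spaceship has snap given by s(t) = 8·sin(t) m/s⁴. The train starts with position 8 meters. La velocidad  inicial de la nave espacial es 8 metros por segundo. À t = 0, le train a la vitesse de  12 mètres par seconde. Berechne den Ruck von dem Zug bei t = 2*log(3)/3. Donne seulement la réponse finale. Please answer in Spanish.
En t = 2*log(3)/3, j = 81.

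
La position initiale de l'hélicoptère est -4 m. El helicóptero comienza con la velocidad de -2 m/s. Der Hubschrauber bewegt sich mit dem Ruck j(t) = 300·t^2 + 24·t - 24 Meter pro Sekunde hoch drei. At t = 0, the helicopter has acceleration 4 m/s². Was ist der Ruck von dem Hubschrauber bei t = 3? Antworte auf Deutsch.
Mit j(t) = 300·t^2 + 24·t - 24 und Einsetzen von t = 3, finden wir j = 2748.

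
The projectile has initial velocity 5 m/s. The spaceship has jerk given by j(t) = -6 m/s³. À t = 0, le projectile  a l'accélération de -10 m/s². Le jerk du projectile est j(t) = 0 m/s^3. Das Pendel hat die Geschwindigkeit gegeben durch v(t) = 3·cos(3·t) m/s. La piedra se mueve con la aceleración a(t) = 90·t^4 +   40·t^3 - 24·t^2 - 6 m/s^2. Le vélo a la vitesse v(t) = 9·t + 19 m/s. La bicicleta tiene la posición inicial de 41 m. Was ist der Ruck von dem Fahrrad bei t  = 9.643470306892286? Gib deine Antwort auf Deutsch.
Um dies zu lösen, müssen wir 2 Ableitungen unserer Gleichung für die Geschwindigkeit v(t) = 9·t + 19 nehmen. Durch Ableiten von der Geschwindigkeit erhalten wir die Beschleunigung: a(t) = 9. Durch Ableiten von der Beschleunigung erhalten wir den Ruck: j(t) = 0. Aus der Gleichung für den Ruck j(t) = 0, setzen wir t = 9.643470306892286 ein und erhalten j = 0.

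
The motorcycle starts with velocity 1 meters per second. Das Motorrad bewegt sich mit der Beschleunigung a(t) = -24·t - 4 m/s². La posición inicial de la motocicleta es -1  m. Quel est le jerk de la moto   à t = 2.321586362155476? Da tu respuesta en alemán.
Um dies zu lösen, müssen wir 1 Ableitung unserer Gleichung für die Beschleunigung a(t) = -24·t - 4 nehmen. Durch Ableiten von der Beschleunigung erhalten wir den Ruck: j(t) = -24. Wir haben den Ruck j(t) = -24. Durch Einsetzen von t = 2.321586362155476: j(2.321586362155476) = -24.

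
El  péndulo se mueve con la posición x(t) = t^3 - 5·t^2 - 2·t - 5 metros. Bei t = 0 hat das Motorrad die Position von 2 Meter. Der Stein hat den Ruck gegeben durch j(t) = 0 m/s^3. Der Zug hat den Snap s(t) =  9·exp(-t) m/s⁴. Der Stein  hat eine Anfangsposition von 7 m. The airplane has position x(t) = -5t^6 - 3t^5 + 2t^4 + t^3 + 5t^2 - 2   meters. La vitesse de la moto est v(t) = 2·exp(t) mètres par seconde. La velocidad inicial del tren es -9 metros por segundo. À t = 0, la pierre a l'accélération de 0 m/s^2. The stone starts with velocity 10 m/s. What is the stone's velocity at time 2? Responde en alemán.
Wir müssen unsere Gleichung für den Ruck j(t) = 0 2-mal integrieren. Die Stammfunktion von dem Ruck ist die Beschleunigung. Mit a(0) = 0 erhalten wir a(t) = 0. Mit ∫a(t)dt und Anwendung von v(0) = 10, finden wir v(t) = 10. Wir haben die Geschwindigkeit v(t) = 10. Durch Einsetzen von t = 2: v(2) = 10.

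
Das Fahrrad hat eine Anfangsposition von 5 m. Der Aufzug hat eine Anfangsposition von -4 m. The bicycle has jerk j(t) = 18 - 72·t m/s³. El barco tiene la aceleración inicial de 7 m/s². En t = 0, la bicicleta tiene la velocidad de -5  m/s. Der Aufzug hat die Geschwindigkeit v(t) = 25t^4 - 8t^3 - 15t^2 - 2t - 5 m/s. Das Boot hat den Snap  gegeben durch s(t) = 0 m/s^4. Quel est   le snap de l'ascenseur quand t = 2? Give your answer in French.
Pour résoudre ceci, nous devons prendre 3 dérivées de notre équation de la vitesse v(t) = 25·t^4 - 8·t^3 - 15·t^2 - 2·t - 5. La dérivée de la vitesse donne l'accélération: a(t) = 100·t^3 - 24·t^2 - 30·t - 2. En prenant d/dt de a(t), nous trouvons j(t) = 300·t^2 - 48·t - 30. En prenant d/dt de j(t), nous trouvons s(t) = 600·t - 48. Nous avons le snap s(t) = 600·t - 48. En substituant t = 2: s(2) = 1152.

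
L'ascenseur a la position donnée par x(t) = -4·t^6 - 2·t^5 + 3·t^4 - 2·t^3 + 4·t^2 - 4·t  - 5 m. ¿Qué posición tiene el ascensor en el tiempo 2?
Tenemos la posición x(t) = -4·t^6 - 2·t^5 + 3·t^4 - 2·t^3 + 4·t^2 - 4·t - 5. Sustituyendo t = 2: x(2) = -285.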